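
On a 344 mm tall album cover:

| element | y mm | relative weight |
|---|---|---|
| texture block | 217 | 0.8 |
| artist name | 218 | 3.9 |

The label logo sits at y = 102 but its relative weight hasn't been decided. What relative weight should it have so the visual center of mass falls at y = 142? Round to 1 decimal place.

w ≈ 8.9

Fixed elements: Σw = 0.8 + 3.9 = 4.7, Σw·y = 0.8·217 + 3.9·218 = 1023.8.
Set Σw·y/Σw = 142: (1023.8 + 102w) = 142·(4.7 + w).
So w = (142·4.7 − 1023.8)/(102 − 142) = -356.4/-40 ≈ 8.91.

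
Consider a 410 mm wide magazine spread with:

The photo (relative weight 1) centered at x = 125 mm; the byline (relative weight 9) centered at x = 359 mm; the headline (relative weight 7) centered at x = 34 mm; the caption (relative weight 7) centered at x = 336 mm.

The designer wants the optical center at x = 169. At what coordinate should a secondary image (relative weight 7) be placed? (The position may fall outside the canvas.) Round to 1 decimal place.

New total weight: (1 + 9 + 7 + 7) + 7 = 31.
x: need Σw·x = 31·169 = 5239. Existing = 1·125 + 9·359 + 7·34 + 7·336 = 5946. Remainder -707 / 7 ≈ -101.00.

x ≈ -101.0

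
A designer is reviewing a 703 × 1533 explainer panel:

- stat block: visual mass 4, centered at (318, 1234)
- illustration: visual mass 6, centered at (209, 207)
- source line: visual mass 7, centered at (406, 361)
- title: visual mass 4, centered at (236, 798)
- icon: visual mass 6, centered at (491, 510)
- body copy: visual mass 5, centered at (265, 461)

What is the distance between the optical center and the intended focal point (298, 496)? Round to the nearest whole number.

≈ 54

Total weight = 4 + 6 + 7 + 4 + 6 + 5 = 32.
x: moment 10583 / weight 32 ≈ 330.72
Σw·y = 17262; ȳ = 17262/32 ≈ 539.44.
Offset from (298, 496): Δx ≈ 32.72, Δy ≈ 43.44; distance = √(Δx² + Δy²) ≈ 54.38.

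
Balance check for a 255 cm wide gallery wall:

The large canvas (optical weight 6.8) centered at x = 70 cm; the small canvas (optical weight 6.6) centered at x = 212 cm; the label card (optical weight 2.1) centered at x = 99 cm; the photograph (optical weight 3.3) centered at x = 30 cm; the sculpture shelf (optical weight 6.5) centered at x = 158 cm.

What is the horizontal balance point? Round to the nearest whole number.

x ≈ 127

Total weight = 6.8 + 6.6 + 2.1 + 3.3 + 6.5 = 25.3.
x: (6.8·70 + 6.6·212 + 2.1·99 + 3.3·30 + 6.5·158) / 25.3 = 3209.1 / 25.3 ≈ 126.84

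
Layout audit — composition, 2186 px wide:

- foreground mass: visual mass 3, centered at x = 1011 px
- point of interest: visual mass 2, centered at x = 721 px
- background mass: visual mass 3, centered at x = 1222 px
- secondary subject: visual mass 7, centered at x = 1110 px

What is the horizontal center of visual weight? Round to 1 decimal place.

Weights sum to 3 + 2 + 3 + 7 = 15.
x-moment: 3·1011 + 2·721 + 3·1222 + 7·1110 = 15911; centroid 15911/15 ≈ 1060.73.

x ≈ 1060.7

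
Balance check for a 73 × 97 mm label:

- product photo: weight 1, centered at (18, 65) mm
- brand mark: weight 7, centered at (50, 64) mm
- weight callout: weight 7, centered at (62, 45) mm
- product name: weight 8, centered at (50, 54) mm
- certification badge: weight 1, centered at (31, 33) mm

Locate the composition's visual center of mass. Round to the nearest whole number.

Σw = 1 + 7 + 7 + 8 + 1 = 24.
x-moment: 1·18 + 7·50 + 7·62 + 8·50 + 1·31 = 1233; centroid 1233/24 ≈ 51.38.
y-moment: 1·65 + 7·64 + 7·45 + 8·54 + 1·33 = 1293; centroid 1293/24 ≈ 53.88.

(51, 54)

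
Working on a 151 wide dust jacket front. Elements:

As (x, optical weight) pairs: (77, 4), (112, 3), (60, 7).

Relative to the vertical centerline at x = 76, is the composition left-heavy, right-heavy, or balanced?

Σw = 4 + 3 + 7 = 14.
x: (4·77 + 3·112 + 7·60) / 14 = 1064 / 14 ≈ 76.00
76.00 = 76 exactly: balanced.

balanced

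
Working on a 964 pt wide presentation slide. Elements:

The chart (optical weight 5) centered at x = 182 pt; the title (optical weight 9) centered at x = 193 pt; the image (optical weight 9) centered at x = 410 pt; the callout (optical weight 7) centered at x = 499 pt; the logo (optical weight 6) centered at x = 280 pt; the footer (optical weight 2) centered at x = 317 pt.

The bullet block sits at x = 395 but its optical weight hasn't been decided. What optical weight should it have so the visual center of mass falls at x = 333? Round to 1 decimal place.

w ≈ 8.2

Fixed elements: Σw = 5 + 9 + 9 + 7 + 6 + 2 = 38, Σw·x = 5·182 + 9·193 + 9·410 + 7·499 + 6·280 + 2·317 = 12144.
Set Σw·x/Σw = 333: (12144 + 395w) = 333·(38 + w).
Solving: w = (333·38 − 12144) / (395 − 333) = 510 / 62 ≈ 8.23.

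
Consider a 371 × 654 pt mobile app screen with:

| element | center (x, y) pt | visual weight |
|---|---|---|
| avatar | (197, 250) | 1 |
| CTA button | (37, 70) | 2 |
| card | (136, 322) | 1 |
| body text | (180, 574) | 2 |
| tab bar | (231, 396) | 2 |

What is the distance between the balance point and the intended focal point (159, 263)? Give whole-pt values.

Σw = 1 + 2 + 1 + 2 + 2 = 8.
x-moment: 1·197 + 2·37 + 1·136 + 2·180 + 2·231 = 1229; centroid 1229/8 ≈ 153.62.
y-moment: 1·250 + 2·70 + 1·322 + 2·574 + 2·396 = 2652; centroid 2652/8 ≈ 331.50.
From (159, 263): dx = -5.38, dy = 68.50, so the distance is √(dx²+dy²) ≈ 68.71.

≈ 69 pt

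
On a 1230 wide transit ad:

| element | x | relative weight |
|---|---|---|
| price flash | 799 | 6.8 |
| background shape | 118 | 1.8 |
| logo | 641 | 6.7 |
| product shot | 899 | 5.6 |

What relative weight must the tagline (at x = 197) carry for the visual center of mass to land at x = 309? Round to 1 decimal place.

Existing Σw = 20.9 (6.8 + 1.8 + 6.7 + 5.6); existing moment 6.8·799 + 1.8·118 + 6.7·641 + 5.6·899 = 14974.7.
Balance at x = 309 requires (14974.7 + w·197) / (20.9 + w) = 309.
Solving: w = (309·20.9 − 14974.7) / (197 − 309) = -8516.6 / -112 ≈ 76.04.

w ≈ 76.0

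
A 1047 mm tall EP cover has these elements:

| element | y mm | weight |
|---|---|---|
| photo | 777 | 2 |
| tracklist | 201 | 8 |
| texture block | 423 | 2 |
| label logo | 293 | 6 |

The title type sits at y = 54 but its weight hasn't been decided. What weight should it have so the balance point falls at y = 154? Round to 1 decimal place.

Known weights sum to 2 + 8 + 2 + 6 = 18; their moment is 2·777 + 8·201 + 2·423 + 6·293 = 5766.
Set Σw·y/Σw = 154: (5766 + 54w) = 154·(18 + w).
Rearranging, w·(54 − 154) = 154·18 − 5766 = -2994, so w ≈ -2994/-100 = 29.94.

w ≈ 29.9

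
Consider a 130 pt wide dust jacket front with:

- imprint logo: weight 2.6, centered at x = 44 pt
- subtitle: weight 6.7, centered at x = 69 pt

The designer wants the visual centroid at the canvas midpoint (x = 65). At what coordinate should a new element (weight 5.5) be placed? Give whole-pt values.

After adding the new element, total weight = 2.6 + 6.7 + 5.5 = 14.8.
x: need Σw·x = 14.8·65 = 962.0. Existing = 2.6·44 + 6.7·69 = 576.7. Remainder 385.3 / 5.5 ≈ 70.05.

x ≈ 70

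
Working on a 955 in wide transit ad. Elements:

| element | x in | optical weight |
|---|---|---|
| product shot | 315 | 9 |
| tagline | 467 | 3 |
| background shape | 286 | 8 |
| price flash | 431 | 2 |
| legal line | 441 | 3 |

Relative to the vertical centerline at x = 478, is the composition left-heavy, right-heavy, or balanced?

Total weight = 9 + 3 + 8 + 2 + 3 = 25.
x: (9·315 + 3·467 + 8·286 + 2·431 + 3·441) / 25 = 8709 / 25 ≈ 348.36
Since 348.4 is left of 478, the composition reads left-heavy.

left-heavy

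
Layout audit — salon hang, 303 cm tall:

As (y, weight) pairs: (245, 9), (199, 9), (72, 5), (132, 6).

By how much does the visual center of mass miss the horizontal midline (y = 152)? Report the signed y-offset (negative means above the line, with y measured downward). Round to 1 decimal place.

Σw = 9 + 9 + 5 + 6 = 29.
Σw·y = 9·245 + 9·199 + 5·72 + 6·132 = 5148, so ȳ = 5148/29 ≈ 177.52.
Difference: 177.52 − 152 ≈ 25.52.

≈ 25.5 cm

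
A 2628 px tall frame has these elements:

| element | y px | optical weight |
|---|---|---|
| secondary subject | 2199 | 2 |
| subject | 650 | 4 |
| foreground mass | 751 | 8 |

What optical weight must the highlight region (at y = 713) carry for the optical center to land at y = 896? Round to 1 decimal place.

Fixed elements: Σw = 2 + 4 + 8 = 14, Σw·y = 2·2199 + 4·650 + 8·751 = 13006.
For the centroid to hit 896: (13006 + w·713) / (14 + w) = 896.
Solving: w = (896·14 − 13006) / (713 − 896) = -462 / -183 ≈ 2.52.

w ≈ 2.5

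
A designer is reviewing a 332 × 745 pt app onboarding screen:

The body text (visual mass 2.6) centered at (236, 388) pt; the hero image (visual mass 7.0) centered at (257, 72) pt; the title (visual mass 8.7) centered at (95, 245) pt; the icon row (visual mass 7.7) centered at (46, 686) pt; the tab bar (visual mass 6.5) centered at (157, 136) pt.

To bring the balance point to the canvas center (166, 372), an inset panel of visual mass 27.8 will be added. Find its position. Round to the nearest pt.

New total weight: (2.6 + 7.0 + 8.7 + 7.7 + 6.5) + 27.8 = 60.3.
Along x: (4613.8 + 27.8·x) / 60.3 = 166 (existing moment 2.6·236 + 7.0·257 + 8.7·95 + 7.7·46 + 6.5·157 = 4613.8) ⇒ x = (10009.8 − 4613.8) / 27.8 ≈ 194.10.
Along y: (9810.5 + 27.8·y) / 60.3 = 372 (existing moment 2.6·388 + 7.0·72 + 8.7·245 + 7.7·686 + 6.5·136 = 9810.5) ⇒ y = (22431.6 − 9810.5) / 27.8 ≈ 454.00.

(194, 454)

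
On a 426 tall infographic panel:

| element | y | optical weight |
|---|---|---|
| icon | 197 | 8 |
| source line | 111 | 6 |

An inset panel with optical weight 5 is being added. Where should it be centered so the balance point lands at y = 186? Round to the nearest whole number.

y ≈ 258

After adding the inset panel, total weight = 8 + 6 + 5 = 19.
y: target moment 19×186 = 3534; current 8·197 + 6·111 = 2242; the inset panel supplies 1292, so y = 1292/5 ≈ 258.40.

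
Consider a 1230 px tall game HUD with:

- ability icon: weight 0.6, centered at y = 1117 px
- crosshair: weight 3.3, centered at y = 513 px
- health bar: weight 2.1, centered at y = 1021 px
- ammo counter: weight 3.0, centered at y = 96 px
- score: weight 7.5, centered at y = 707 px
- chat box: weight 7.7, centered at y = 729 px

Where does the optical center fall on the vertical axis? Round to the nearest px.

Weights sum to 0.6 + 3.3 + 2.1 + 3.0 + 7.5 + 7.7 = 24.2.
Σw·y = 15711.0; ȳ = 15711.0/24.2 ≈ 649.21.

y ≈ 649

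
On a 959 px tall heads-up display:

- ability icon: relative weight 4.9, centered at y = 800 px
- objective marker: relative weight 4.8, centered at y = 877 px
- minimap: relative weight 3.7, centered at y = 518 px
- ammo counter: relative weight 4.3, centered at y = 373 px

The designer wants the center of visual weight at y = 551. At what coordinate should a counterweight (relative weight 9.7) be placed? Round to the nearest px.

y ≈ 355

With the counterweight, Σw becomes 4.9 + 4.8 + 3.7 + 4.3 + 9.7 = 27.4.
Along y: (11650.1 + 9.7·y) / 27.4 = 551 (existing moment 4.9·800 + 4.8·877 + 3.7·518 + 4.3·373 = 11650.1) ⇒ y = (15097.4 − 11650.1) / 9.7 ≈ 355.39.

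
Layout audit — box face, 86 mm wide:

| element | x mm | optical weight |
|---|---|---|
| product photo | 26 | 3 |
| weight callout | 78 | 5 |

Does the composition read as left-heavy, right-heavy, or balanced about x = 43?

right-heavy

Σw = 3 + 5 = 8.
x-moment: 3·26 + 5·78 = 468; centroid 468/8 ≈ 58.50.
Since 58.5 is right of 43, the composition reads right-heavy.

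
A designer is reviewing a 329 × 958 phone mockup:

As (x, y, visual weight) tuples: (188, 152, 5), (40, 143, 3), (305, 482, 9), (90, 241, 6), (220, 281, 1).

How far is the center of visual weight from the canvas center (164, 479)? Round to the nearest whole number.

Weights sum to 5 + 3 + 9 + 6 + 1 = 24.
x-moment: 5·188 + 3·40 + 9·305 + 6·90 + 1·220 = 4565; centroid 4565/24 ≈ 190.21.
y-moment: 5·152 + 3·143 + 9·482 + 6·241 + 1·281 = 7254; centroid 7254/24 ≈ 302.25.
Relative to (164, 479): Δ = (26.21, -176.75); |Δ| = √(26.21² + -176.75²) ≈ 178.68.

≈ 179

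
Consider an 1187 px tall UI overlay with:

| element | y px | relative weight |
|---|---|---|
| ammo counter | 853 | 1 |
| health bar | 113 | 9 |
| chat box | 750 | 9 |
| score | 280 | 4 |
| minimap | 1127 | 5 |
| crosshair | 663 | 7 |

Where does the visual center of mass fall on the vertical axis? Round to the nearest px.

y ≈ 572

Σw = 1 + 9 + 9 + 4 + 5 + 7 = 35.
y: moment 20016 / weight 35 ≈ 571.89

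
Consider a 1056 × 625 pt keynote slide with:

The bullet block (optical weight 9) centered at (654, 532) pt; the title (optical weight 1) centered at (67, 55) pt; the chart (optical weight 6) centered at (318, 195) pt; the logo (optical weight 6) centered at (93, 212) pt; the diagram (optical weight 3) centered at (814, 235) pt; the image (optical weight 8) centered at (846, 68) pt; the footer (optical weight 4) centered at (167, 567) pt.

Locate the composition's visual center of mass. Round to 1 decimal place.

Σw = 9 + 1 + 6 + 6 + 3 + 8 + 4 = 37.
Σw·x = 9·654 + 1·67 + 6·318 + 6·93 + 3·814 + 8·846 + 4·167 = 18297, so x̄ = 18297/37 ≈ 494.51.
Σw·y = 9·532 + 1·55 + 6·195 + 6·212 + 3·235 + 8·68 + 4·567 = 10802, so ȳ = 10802/37 ≈ 291.95.

(494.5, 291.9)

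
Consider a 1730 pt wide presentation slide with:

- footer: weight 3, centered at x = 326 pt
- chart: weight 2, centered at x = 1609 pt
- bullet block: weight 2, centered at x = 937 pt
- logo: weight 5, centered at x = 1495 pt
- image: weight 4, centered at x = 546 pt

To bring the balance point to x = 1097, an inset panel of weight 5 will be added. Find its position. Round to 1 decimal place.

x ≈ 1461.6

With the inset panel, Σw becomes 3 + 2 + 2 + 5 + 4 + 5 = 21.
x: target moment 21×1097 = 23037; current 3·326 + 2·1609 + 2·937 + 5·1495 + 4·546 = 15729; the inset panel supplies 7308, so x = 7308/5 ≈ 1461.60.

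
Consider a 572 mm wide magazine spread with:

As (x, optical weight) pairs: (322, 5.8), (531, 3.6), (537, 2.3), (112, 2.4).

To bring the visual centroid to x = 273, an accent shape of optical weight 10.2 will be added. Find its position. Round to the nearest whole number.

x ≈ 132

With the accent shape, Σw becomes 5.8 + 3.6 + 2.3 + 2.4 + 10.2 = 24.3.
x: target moment 24.3×273 = 6633.9; current 5.8·322 + 3.6·531 + 2.3·537 + 2.4·112 = 5283.1; the accent shape supplies 1350.8, so x = 1350.8/10.2 ≈ 132.43.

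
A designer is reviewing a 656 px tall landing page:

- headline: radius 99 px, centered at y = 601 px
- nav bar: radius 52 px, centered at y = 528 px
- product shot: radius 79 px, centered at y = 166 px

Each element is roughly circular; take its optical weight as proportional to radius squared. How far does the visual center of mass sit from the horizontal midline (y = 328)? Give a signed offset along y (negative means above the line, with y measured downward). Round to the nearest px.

≈ 118 px

Weights ∝ r²: headline 99² = 9801, nav bar 52² = 2704, product shot 79² = 6241; Σw = 18746.
y: (9801·601 + 2704·528 + 6241·166) / 18746 = 8354119 / 18746 ≈ 445.65
Difference: 445.65 − 328 ≈ 117.65.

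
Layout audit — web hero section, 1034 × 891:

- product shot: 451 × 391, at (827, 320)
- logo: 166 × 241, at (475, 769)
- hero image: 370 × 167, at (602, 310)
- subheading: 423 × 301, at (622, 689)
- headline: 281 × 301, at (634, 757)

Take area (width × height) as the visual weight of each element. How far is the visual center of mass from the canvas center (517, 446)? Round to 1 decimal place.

≈ 184.9

Areas → weights: product shot 451·391 = 176341, logo 166·241 = 40006, hero image 370·167 = 61790, subheading 423·301 = 127323, headline 281·301 = 84581; Σw = 490041.
x: (176341·827 + 40006·475 + 61790·602 + 127323·622 + 84581·634) / 490041 = 334853697 / 490041 ≈ 683.32
y: (176341·320 + 40006·769 + 61790·310 + 127323·689 + 84581·757) / 490041 = 258101998 / 490041 ≈ 526.69
Relative to (517, 446): Δ = (166.32, 80.69); |Δ| = √(166.32² + 80.69²) ≈ 184.86.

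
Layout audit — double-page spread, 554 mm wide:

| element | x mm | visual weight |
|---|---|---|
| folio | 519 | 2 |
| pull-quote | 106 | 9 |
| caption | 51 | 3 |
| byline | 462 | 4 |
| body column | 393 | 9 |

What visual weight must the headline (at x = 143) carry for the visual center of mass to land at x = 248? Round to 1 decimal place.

Existing Σw = 27 (2 + 9 + 3 + 4 + 9); existing moment 2·519 + 9·106 + 3·51 + 4·462 + 9·393 = 7530.
Balance at x = 248 requires (7530 + w·143) / (27 + w) = 248.
Rearranging, w·(143 − 248) = 248·27 − 7530 = -834, so w ≈ -834/-105 = 7.94.

w ≈ 7.9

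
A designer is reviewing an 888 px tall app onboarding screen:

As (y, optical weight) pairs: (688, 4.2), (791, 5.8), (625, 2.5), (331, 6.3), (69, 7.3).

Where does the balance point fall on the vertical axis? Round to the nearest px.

Weights sum to 4.2 + 5.8 + 2.5 + 6.3 + 7.3 = 26.1.
y: (4.2·688 + 5.8·791 + 2.5·625 + 6.3·331 + 7.3·69) / 26.1 = 11628.9 / 26.1 ≈ 445.55

y ≈ 446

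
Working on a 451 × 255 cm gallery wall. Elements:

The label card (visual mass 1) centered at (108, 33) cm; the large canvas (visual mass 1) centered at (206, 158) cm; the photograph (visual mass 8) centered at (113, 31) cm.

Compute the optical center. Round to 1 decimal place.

(121.8, 43.9)

Total weight = 1 + 1 + 8 = 10.
Σw·x = 1·108 + 1·206 + 8·113 = 1218, so x̄ = 1218/10 ≈ 121.80.
Σw·y = 1·33 + 1·158 + 8·31 = 439, so ȳ = 439/10 ≈ 43.90.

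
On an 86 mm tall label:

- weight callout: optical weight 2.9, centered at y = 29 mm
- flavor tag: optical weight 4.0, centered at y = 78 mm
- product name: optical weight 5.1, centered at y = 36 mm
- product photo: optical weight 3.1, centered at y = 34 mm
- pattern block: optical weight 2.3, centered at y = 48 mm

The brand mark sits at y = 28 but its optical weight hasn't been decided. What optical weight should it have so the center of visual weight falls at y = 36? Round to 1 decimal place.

w ≈ 21.1

Existing Σw = 17.4 (2.9 + 4.0 + 5.1 + 3.1 + 2.3); existing moment 2.9·29 + 4.0·78 + 5.1·36 + 3.1·34 + 2.3·48 = 795.5.
For the centroid to hit 36: (795.5 + w·28) / (17.4 + w) = 36.
Rearranging, w·(28 − 36) = 36·17.4 − 795.5 = -169.1, so w ≈ -169.1/-8 = 21.14.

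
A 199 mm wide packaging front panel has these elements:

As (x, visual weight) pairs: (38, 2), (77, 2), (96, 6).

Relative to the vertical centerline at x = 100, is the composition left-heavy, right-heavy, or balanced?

left-heavy

Σw = 2 + 2 + 6 = 10.
x-moment: 2·38 + 2·77 + 6·96 = 806; centroid 806/10 ≈ 80.60.
80.6 lies left of the midline 100, so the layout is left-heavy.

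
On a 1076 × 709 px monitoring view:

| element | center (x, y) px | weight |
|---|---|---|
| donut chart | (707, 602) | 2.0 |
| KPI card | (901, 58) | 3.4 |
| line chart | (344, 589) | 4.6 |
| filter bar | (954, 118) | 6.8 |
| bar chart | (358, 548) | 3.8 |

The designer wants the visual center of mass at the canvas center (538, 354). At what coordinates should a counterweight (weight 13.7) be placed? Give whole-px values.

With the counterweight, Σw becomes 2.0 + 3.4 + 4.6 + 6.8 + 3.8 + 13.7 = 34.3.
Along x: (13907.4 + 13.7·x) / 34.3 = 538 (existing moment 2.0·707 + 3.4·901 + 4.6·344 + 6.8·954 + 3.8·358 = 13907.4) ⇒ x = (18453.4 − 13907.4) / 13.7 ≈ 331.82.
Along y: (6995.4 + 13.7·y) / 34.3 = 354 (existing moment 2.0·602 + 3.4·58 + 4.6·589 + 6.8·118 + 3.8·548 = 6995.4) ⇒ y = (12142.2 − 6995.4) / 13.7 ≈ 375.68.

(332, 376)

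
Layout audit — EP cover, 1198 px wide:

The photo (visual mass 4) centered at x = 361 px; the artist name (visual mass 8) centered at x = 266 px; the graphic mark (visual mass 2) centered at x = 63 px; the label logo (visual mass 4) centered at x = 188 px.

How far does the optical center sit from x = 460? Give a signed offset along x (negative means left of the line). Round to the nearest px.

≈ -213 px

Total weight = 4 + 8 + 2 + 4 = 18.
Σw·x = 4·361 + 8·266 + 2·63 + 4·188 = 4450, so x̄ = 4450/18 ≈ 247.22.
Against x = 460, that's 247.22 − 460 = -212.78.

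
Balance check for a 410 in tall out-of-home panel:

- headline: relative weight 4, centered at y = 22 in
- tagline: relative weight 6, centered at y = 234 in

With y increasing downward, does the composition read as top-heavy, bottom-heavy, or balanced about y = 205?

top-heavy

Total weight = 4 + 6 = 10.
Σw·y = 4·22 + 6·234 = 1492, so ȳ = 1492/10 ≈ 149.20.
149.2 vs midline 205 → top-heavy.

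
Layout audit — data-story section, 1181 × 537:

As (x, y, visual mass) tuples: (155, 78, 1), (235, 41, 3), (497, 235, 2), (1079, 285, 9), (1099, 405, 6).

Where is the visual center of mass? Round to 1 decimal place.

Weights sum to 1 + 3 + 2 + 9 + 6 = 21.
x: (1·155 + 3·235 + 2·497 + 9·1079 + 6·1099) / 21 = 18159 / 21 ≈ 864.71
y: (1·78 + 3·41 + 2·235 + 9·285 + 6·405) / 21 = 5666 / 21 ≈ 269.81

(864.7, 269.8)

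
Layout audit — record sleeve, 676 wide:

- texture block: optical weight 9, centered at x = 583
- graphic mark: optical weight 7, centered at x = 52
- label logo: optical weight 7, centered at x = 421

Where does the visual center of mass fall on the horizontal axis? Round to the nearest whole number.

x ≈ 372

Weights sum to 9 + 7 + 7 = 23.
x-moment: 9·583 + 7·52 + 7·421 = 8558; centroid 8558/23 ≈ 372.09.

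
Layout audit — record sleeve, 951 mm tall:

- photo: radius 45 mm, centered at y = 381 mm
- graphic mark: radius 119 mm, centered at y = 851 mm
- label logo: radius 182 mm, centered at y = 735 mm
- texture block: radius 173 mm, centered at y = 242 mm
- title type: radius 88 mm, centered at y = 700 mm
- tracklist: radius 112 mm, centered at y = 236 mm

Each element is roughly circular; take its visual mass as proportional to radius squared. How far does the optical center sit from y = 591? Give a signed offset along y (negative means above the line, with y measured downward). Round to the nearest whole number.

r² weights: photo 45² = 2025, graphic mark 119² = 14161, label logo 182² = 33124, texture block 173² = 29929, title type 88² = 7744, tracklist 112² = 12544. Total = 99527.
y-moment: 2025·381 + 14161·851 + 33124·735 + 29929·242 + 7744·700 + 12544·236 = 52792678; centroid 52792678/99527 ≈ 530.44.
Against y = 591, that's 530.44 − 591 = -60.56.

≈ -61 mm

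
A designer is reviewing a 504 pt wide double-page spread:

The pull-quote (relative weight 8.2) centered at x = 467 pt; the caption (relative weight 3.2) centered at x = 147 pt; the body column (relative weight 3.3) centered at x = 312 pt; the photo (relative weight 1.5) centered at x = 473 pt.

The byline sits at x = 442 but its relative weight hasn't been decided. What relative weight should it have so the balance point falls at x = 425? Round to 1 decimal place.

w ≈ 49.8

Existing Σw = 16.2 (8.2 + 3.2 + 3.3 + 1.5); existing moment 8.2·467 + 3.2·147 + 3.3·312 + 1.5·473 = 6038.9.
Balance at x = 425 requires (6038.9 + w·442) / (16.2 + w) = 425.
Solving: w = (425·16.2 − 6038.9) / (442 − 425) = 846.1 / 17 ≈ 49.77.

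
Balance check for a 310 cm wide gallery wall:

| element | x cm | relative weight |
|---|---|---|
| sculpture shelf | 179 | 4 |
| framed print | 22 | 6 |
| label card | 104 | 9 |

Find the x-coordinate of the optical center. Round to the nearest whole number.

Weights sum to 4 + 6 + 9 = 19.
x: (4·179 + 6·22 + 9·104) / 19 = 1784 / 19 ≈ 93.89

x ≈ 94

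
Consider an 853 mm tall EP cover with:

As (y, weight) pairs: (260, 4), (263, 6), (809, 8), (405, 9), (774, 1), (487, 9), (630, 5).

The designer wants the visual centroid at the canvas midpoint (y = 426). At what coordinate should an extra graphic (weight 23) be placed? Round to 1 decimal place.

New total weight: (4 + 6 + 8 + 9 + 1 + 9 + 5) + 23 = 65.
y: target moment 65×426 = 27690; current 4·260 + 6·263 + 8·809 + 9·405 + 1·774 + 9·487 + 5·630 = 21042; the extra graphic supplies 6648, so y = 6648/23 ≈ 289.04.

y ≈ 289.0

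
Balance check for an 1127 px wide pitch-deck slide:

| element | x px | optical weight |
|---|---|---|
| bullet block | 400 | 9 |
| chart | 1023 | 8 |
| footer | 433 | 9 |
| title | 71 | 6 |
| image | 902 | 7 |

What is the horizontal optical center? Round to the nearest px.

x ≈ 575

Total weight = 9 + 8 + 9 + 6 + 7 = 39.
Σw·x = 9·400 + 8·1023 + 9·433 + 6·71 + 7·902 = 22421, so x̄ = 22421/39 ≈ 574.90.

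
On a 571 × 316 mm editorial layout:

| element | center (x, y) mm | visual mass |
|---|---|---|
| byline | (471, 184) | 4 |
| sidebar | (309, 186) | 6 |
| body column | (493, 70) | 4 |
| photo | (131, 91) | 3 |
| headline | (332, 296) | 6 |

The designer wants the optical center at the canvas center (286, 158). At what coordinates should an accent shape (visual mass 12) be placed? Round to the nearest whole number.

After adding the accent shape, total weight = 4 + 6 + 4 + 3 + 6 + 12 = 35.
x: need Σw·x = 35·286 = 10010. Existing = 4·471 + 6·309 + 4·493 + 3·131 + 6·332 = 8095. Remainder 1915 / 12 ≈ 159.58.
y: need Σw·y = 35·158 = 5530. Existing = 4·184 + 6·186 + 4·70 + 3·91 + 6·296 = 4181. Remainder 1349 / 12 ≈ 112.42.

(160, 112)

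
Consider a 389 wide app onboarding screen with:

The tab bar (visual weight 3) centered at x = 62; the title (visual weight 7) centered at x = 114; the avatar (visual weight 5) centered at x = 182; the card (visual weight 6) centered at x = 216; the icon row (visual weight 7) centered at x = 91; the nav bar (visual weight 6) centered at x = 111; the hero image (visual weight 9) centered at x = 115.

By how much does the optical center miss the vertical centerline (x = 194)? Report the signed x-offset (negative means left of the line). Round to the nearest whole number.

Σw = 3 + 7 + 5 + 6 + 7 + 6 + 9 = 43.
Σw·x = 3·62 + 7·114 + 5·182 + 6·216 + 7·91 + 6·111 + 9·115 = 5528, so x̄ = 5528/43 ≈ 128.56.
Offset from x = 194: 128.56 − 194 ≈ -65.44.

≈ -65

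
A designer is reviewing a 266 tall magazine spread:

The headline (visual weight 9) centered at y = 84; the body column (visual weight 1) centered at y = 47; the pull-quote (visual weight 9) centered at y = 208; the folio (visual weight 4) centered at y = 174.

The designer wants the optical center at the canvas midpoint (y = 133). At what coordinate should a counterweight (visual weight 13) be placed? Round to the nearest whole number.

With the counterweight, Σw becomes 9 + 1 + 9 + 4 + 13 = 36.
Along y: (3371 + 13·y) / 36 = 133 (existing moment 9·84 + 1·47 + 9·208 + 4·174 = 3371) ⇒ y = (4788 − 3371) / 13 ≈ 109.00.

y ≈ 109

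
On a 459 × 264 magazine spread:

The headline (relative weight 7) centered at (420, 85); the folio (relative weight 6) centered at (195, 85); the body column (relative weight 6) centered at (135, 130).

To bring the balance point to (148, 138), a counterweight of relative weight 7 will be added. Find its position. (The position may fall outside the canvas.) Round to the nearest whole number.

(-153, 243)

With the counterweight, Σw becomes 7 + 6 + 6 + 7 = 26.
Along x: (4920 + 7·x) / 26 = 148 (existing moment 7·420 + 6·195 + 6·135 = 4920) ⇒ x = (3848 − 4920) / 7 ≈ -153.14.
Along y: (1885 + 7·y) / 26 = 138 (existing moment 7·85 + 6·85 + 6·130 = 1885) ⇒ y = (3588 − 1885) / 7 ≈ 243.29.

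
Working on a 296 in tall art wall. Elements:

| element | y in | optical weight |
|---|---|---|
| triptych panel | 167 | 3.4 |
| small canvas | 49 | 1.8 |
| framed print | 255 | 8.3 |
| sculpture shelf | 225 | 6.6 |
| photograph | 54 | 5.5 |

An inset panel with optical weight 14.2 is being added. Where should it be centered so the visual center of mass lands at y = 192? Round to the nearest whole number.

y ≈ 217

After adding the inset panel, total weight = 3.4 + 1.8 + 8.3 + 6.6 + 5.5 + 14.2 = 39.8.
y: target moment 39.8×192 = 7641.6; current 3.4·167 + 1.8·49 + 8.3·255 + 6.6·225 + 5.5·54 = 4554.5; the inset panel supplies 3087.1, so y = 3087.1/14.2 ≈ 217.40.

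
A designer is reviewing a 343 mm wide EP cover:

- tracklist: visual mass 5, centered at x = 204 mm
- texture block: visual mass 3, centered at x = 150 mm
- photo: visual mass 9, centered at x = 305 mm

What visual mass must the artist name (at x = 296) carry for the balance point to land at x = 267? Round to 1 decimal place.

w ≈ 11.2

Known weights sum to 5 + 3 + 9 = 17; their moment is 5·204 + 3·150 + 9·305 = 4215.
Set Σw·x/Σw = 267: (4215 + 296w) = 267·(17 + w).
Rearranging, w·(296 − 267) = 267·17 − 4215 = 324, so w ≈ 324/29 = 11.17.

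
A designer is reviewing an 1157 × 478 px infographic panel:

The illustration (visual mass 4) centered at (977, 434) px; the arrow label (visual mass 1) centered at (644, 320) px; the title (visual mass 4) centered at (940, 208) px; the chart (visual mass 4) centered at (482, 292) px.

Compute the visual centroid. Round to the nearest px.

Σw = 4 + 1 + 4 + 4 = 13.
Σw·x = 4·977 + 1·644 + 4·940 + 4·482 = 10240, so x̄ = 10240/13 ≈ 787.69.
Σw·y = 4·434 + 1·320 + 4·208 + 4·292 = 4056, so ȳ = 4056/13 ≈ 312.00.

(788, 312)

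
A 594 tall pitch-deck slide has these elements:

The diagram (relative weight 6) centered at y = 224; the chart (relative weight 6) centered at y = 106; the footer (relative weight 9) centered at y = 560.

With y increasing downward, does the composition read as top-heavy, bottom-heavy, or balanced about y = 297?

bottom-heavy

Weights sum to 6 + 6 + 9 = 21.
Σw·y = 6·224 + 6·106 + 9·560 = 7020, so ȳ = 7020/21 ≈ 334.29.
334.3 lies below (larger y than) the midline 297, so the layout is bottom-heavy.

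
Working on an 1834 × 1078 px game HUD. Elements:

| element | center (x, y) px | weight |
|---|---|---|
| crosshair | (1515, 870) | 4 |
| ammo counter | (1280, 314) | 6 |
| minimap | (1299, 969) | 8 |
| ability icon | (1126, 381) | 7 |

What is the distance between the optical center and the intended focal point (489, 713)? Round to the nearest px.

Total weight = 4 + 6 + 8 + 7 = 25.
Σw·x = 4·1515 + 6·1280 + 8·1299 + 7·1126 = 32014, so x̄ = 32014/25 ≈ 1280.56.
Σw·y = 4·870 + 6·314 + 8·969 + 7·381 = 15783, so ȳ = 15783/25 ≈ 631.32.
Offset from (489, 713): Δx ≈ 791.56, Δy ≈ -81.68; distance = √(Δx² + Δy²) ≈ 795.76.

≈ 796 px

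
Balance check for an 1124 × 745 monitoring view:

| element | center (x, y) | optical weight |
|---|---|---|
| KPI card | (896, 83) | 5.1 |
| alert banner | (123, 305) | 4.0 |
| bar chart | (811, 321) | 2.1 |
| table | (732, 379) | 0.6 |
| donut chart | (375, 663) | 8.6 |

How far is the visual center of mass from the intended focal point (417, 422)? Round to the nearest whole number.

Σw = 5.1 + 4.0 + 2.1 + 0.6 + 8.6 = 20.4.
x: (5.1·896 + 4.0·123 + 2.1·811 + 0.6·732 + 8.6·375) / 20.4 = 10428.9 / 20.4 ≈ 511.22
y: (5.1·83 + 4.0·305 + 2.1·321 + 0.6·379 + 8.6·663) / 20.4 = 8246.6 / 20.4 ≈ 404.25
Offset from (417, 422): Δx ≈ 94.22, Δy ≈ -17.75; distance = √(Δx² + Δy²) ≈ 95.88.

≈ 96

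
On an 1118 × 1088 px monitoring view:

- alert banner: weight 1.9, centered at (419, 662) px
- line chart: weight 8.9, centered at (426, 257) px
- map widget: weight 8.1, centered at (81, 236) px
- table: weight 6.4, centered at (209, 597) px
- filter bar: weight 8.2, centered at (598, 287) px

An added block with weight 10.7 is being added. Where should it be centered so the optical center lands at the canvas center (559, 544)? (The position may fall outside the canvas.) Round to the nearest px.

(1236, 1160)

With the added block, Σw becomes 1.9 + 8.9 + 8.1 + 6.4 + 8.2 + 10.7 = 44.2.
x: need Σw·x = 44.2·559 = 24707.8. Existing = 1.9·419 + 8.9·426 + 8.1·81 + 6.4·209 + 8.2·598 = 11484.8. Remainder 13223.0 / 10.7 ≈ 1235.79.
y: need Σw·y = 44.2·544 = 24044.8. Existing = 1.9·662 + 8.9·257 + 8.1·236 + 6.4·597 + 8.2·287 = 11630.9. Remainder 12413.9 / 10.7 ≈ 1160.18.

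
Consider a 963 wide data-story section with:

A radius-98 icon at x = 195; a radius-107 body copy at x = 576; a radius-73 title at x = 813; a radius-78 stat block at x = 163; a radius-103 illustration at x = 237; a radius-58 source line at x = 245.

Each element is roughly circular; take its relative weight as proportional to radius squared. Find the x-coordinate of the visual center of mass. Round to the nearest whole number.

r² weights: icon 98² = 9604, body copy 107² = 11449, title 73² = 5329, stat block 78² = 6084, illustration 103² = 10609, source line 58² = 3364. Total = 46439.
Σw·x = 17130086; x̄ = 17130086/46439 ≈ 368.87.

x ≈ 369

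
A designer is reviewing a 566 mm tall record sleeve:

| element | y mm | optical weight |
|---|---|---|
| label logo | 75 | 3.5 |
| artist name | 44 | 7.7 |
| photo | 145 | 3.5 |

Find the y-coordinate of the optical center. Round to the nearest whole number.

y ≈ 75

Weights sum to 3.5 + 7.7 + 3.5 = 14.7.
y: (3.5·75 + 7.7·44 + 3.5·145) / 14.7 = 1108.8 / 14.7 ≈ 75.43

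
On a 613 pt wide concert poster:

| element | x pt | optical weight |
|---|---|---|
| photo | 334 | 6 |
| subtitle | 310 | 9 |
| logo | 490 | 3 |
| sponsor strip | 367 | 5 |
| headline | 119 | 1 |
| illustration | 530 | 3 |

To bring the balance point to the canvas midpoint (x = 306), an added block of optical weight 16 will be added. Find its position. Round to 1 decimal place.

x ≈ 209.4

With the added block, Σw becomes 6 + 9 + 3 + 5 + 1 + 3 + 16 = 43.
x: need Σw·x = 43·306 = 13158. Existing = 6·334 + 9·310 + 3·490 + 5·367 + 1·119 + 3·530 = 9808. Remainder 3350 / 16 ≈ 209.38.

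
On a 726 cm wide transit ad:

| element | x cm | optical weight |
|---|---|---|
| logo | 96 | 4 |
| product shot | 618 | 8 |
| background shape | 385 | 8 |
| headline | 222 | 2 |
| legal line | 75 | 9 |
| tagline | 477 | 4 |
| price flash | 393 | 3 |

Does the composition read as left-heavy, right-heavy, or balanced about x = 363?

Σw = 4 + 8 + 8 + 2 + 9 + 4 + 3 = 38.
x: moment 12614 / weight 38 ≈ 331.95
331.9 lies left of the midline 363, so the layout is left-heavy.

left-heavy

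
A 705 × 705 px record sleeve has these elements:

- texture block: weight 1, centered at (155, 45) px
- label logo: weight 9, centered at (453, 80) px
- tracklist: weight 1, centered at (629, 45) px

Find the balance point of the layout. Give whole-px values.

Σw = 1 + 9 + 1 = 11.
x: (1·155 + 9·453 + 1·629) / 11 = 4861 / 11 ≈ 441.91
y: (1·45 + 9·80 + 1·45) / 11 = 810 / 11 ≈ 73.64

(442, 74)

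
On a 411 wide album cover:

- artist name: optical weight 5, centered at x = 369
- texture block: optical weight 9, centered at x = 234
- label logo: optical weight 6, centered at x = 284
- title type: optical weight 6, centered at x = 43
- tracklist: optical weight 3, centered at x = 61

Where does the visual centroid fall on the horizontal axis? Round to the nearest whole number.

Σw = 5 + 9 + 6 + 6 + 3 = 29.
x-moment: 5·369 + 9·234 + 6·284 + 6·43 + 3·61 = 6096; centroid 6096/29 ≈ 210.21.

x ≈ 210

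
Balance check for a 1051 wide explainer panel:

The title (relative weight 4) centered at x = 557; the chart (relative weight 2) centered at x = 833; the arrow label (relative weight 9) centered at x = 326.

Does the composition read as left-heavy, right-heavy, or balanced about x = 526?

Total weight = 4 + 2 + 9 = 15.
x-moment: 4·557 + 2·833 + 9·326 = 6828; centroid 6828/15 ≈ 455.20.
Since 455.2 is left of 526, the composition reads left-heavy.

left-heavy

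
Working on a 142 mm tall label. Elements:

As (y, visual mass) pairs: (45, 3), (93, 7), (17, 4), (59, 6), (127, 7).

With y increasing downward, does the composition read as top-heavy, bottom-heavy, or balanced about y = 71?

Σw = 3 + 7 + 4 + 6 + 7 = 27.
y-moment: 3·45 + 7·93 + 4·17 + 6·59 + 7·127 = 2097; centroid 2097/27 ≈ 77.67.
77.7 lies below (larger y than) the midline 71, so the layout is bottom-heavy.

bottom-heavy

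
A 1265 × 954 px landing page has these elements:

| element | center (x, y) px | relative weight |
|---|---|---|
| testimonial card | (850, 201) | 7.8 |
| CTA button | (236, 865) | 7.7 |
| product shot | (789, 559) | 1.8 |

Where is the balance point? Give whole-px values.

Total weight = 7.8 + 7.7 + 1.8 = 17.3.
Σw·x = 7.8·850 + 7.7·236 + 1.8·789 = 9867.4, so x̄ = 9867.4/17.3 ≈ 570.37.
Σw·y = 7.8·201 + 7.7·865 + 1.8·559 = 9234.5, so ȳ = 9234.5/17.3 ≈ 533.79.

(570, 534)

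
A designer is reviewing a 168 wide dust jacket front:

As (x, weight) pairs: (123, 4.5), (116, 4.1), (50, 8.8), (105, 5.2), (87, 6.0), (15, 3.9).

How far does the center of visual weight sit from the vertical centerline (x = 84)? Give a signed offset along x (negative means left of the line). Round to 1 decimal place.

≈ -4.1

Total weight = 4.5 + 4.1 + 8.8 + 5.2 + 6.0 + 3.9 = 32.5.
x: (4.5·123 + 4.1·116 + 8.8·50 + 5.2·105 + 6.0·87 + 3.9·15) / 32.5 = 2595.6 / 32.5 ≈ 79.86
Against x = 84, that's 79.86 − 84 = -4.14.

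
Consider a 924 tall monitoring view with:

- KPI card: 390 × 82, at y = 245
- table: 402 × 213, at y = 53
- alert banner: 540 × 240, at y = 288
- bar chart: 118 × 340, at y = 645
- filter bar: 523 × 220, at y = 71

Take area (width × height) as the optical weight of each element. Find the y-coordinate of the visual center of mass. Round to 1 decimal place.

Areas → weights: KPI card 390·82 = 31980, table 402·213 = 85626, alert banner 540·240 = 129600, bar chart 118·340 = 40120, filter bar 523·220 = 115060; Σw = 402386.
Σw·y = 31980·245 + 85626·53 + 129600·288 + 40120·645 + 115060·71 = 83744738, so ȳ = 83744738/402386 ≈ 208.12.

y ≈ 208.1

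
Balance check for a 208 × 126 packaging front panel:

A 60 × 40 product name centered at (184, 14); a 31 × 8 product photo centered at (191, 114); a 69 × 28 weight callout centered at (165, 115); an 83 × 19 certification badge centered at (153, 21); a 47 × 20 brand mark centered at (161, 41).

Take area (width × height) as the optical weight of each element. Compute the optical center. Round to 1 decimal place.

Taking area as weight: product name 60·40 = 2400, product photo 31·8 = 248, weight callout 69·28 = 1932, certification badge 83·19 = 1577, brand mark 47·20 = 940. Sum 7097.
x: (2400·184 + 248·191 + 1932·165 + 1577·153 + 940·161) / 7097 = 1200369 / 7097 ≈ 169.14
y: (2400·14 + 248·114 + 1932·115 + 1577·21 + 940·41) / 7097 = 355709 / 7097 ≈ 50.12

(169.1, 50.1)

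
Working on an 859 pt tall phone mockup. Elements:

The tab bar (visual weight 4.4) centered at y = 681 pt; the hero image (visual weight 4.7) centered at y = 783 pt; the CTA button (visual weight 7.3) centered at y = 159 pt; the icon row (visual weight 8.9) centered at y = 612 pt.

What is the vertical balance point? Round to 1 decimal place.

y ≈ 525.1

Weights sum to 4.4 + 4.7 + 7.3 + 8.9 = 25.3.
Σw·y = 4.4·681 + 4.7·783 + 7.3·159 + 8.9·612 = 13284.0, so ȳ = 13284.0/25.3 ≈ 525.06.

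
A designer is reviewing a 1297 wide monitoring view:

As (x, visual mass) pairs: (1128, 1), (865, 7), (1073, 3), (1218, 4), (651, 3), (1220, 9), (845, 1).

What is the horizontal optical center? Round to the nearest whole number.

x ≈ 1038

Σw = 1 + 7 + 3 + 4 + 3 + 9 + 1 = 28.
Σw·x = 29052; x̄ = 29052/28 ≈ 1037.57.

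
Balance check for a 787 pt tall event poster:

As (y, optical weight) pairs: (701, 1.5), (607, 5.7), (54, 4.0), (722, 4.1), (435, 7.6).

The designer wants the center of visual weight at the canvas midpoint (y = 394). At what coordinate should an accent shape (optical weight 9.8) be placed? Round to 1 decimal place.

With the accent shape, Σw becomes 1.5 + 5.7 + 4.0 + 4.1 + 7.6 + 9.8 = 32.7.
y: need Σw·y = 32.7·394 = 12883.8. Existing = 1.5·701 + 5.7·607 + 4.0·54 + 4.1·722 + 7.6·435 = 10993.6. Remainder 1890.2 / 9.8 ≈ 192.88.

y ≈ 192.9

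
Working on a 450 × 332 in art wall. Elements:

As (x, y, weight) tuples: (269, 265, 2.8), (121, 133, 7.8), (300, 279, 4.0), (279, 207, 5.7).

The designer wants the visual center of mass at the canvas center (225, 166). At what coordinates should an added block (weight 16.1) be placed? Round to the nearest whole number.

New total weight: (2.8 + 7.8 + 4.0 + 5.7) + 16.1 = 36.4.
x: need Σw·x = 36.4·225 = 8190.0. Existing = 2.8·269 + 7.8·121 + 4.0·300 + 5.7·279 = 4487.3. Remainder 3702.7 / 16.1 ≈ 229.98.
y: need Σw·y = 36.4·166 = 6042.4. Existing = 2.8·265 + 7.8·133 + 4.0·279 + 5.7·207 = 4075.3. Remainder 1967.1 / 16.1 ≈ 122.18.

(230, 122)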